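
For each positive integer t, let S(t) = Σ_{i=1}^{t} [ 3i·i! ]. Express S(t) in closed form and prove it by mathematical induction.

We claim S(t) = 3(t + 1)! - 3 for all t ≥ 1.
Base case (t = 1): S(1) = 3, and the closed form gives 3. They agree.
Inductive step: suppose the statement holds for some i ≥ 1, so S(i) = 3(i + 1)! - 3.
Then S(i+1) = S(i) + (3(i + 1)(i + 1)!) = (3(i + 1)! - 3) + (3(i + 1)(i + 1)!).
Simplifying, S(i+1) = 3((i+1) + 1)! - 3,
which is the closed form with t = i+1.
By induction, the statement is established for all t ≥ 1.

S(t) = 3(t + 1)! - 3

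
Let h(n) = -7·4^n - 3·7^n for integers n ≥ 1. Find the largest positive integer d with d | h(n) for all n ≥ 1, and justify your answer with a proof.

Computing the first values: h(1) = -49 and h(2) = -259; gcd(-49, -259) = 7, so d ≤ 7.
We prove 7 | -7·4^n - 3·7^n for all n ≥ 1 by induction on n.
Base step (n = 1): h(1) = -49 = 7·(-7), so 7 | h(1).
Inductive step: assume the claim holds for n = j, i.e. 7 | h(j). Then
h(j+1) − 7·h(j) = (-7·4^(j+1) - 3·7^(j+1)) − 7·(-7·4^j - 3·7^j) = (-7)·4^j·(4 − 7) = (21)·4^j. Since 7 | h(j) by the inductive hypothesis, 7 | 7·h(j); and 7 | 21 since 21 = 7·3. Therefore 7 | h(j+1).
By induction, the statement is established for all n ≥ 1.
Therefore the largest such d is 7.

d = 7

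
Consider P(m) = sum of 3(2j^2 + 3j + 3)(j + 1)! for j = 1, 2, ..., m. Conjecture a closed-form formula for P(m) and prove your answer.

P(m) = (6m + 3)(m + 2)! - 6

We claim P(m) = (6m + 3)(m + 2)! - 6 for all m ≥ 1.
Base step (m = 1): P(1) = 48, and the closed form gives 48. They agree.
Inductive step: suppose the statement holds for some j ≥ 1, so P(j) = (6j + 3)(j + 2)! - 6.
Then P(j+1) = P(j) + (3(2j^2 + 7j + 8)(j + 2)!) = ((6j + 3)(j + 2)! - 6) + (3(2j^2 + 7j + 8)(j + 2)!).
Simplifying, P(j+1) = (6(j+1) + 3)((j+1) + 2)! - 6,
which is the closed form with m = j+1.
By induction, the statement is established for all m ≥ 1.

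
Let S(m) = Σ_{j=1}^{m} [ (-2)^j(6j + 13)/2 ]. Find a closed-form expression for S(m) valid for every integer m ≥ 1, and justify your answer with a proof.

We claim S(m) = (-2)^m(2m + 5) - 5 for all m ≥ 1.
When m = 1: S(1) = -19, and the closed form gives -19. They agree.
Inductive step: suppose the statement holds for some j ≥ 1, so S(j) = (-2)^j(2j + 5) - 5.
Then S(j+1) = S(j) + ((-2)^j(-6j - 19)) = ((-2)^j(2j + 5) - 5) + ((-2)^j(-6j - 19)).
Simplifying, S(j+1) = -4(-2)^j·j - 14(-2)^j - 5 = (-2)^(j+1)(2(j+1) + 5) - 5,
which is the closed form with m = j+1.
By induction, the statement is established for all m ≥ 1.

S(m) = (-2)^m(2m + 5) - 5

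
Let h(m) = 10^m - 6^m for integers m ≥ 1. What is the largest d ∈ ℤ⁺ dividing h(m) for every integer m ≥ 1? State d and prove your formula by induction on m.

Computing the first values: h(1) = 4 and h(2) = 64; gcd(4, 64) = 4, so d ≤ 4.
We prove 4 | 10^m - 6^m for all m ≥ 1 by induction on m.
For the base case m = 1: h(1) = 4 = 4·(1), so 4 | h(1).
Inductive step: suppose the statement holds for some j ≥ 1, i.e. 4 | h(j). Then
10^{j+1} − 6^{j+1} = 10·10^j − 6·6^j = 10·(10^j − 6^j) + (4)·6^j. The first term is divisible by 4 by the inductive hypothesis, and the second term (4)·6^j is divisible by 4 since 4 | 4. Hence 4 | h(j+1).
Hence, by induction on m, the claim holds for every m ≥ 1.
Therefore the largest such d is 4.

d = 4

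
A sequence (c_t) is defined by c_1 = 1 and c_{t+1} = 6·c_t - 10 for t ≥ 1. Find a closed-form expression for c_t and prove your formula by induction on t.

Computing the first terms: c_1 = 1, c_2 = -4, c_3 = -34. This suggests c_t = -6^(t - 1) + 2.
Base step (t = 1): the formula gives 1 = 1 = c_1.
For the inductive step, assume it holds for an arbitrary j ≥ 1, so c_j = -6^(j - 1) + 2.
Then c_{j+1} = 6·c_j - 10 = 6·(-6^(j - 1) + 2) - 10 = -6^j + 2 = -6^((j+1) - 1) + 2,
which is the claimed formula at t = j+1.
This completes the induction.

c_t = -6^(t - 1) + 2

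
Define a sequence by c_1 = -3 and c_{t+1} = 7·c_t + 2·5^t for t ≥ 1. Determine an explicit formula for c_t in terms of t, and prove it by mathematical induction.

c_t = -5^t + 2·7^(t - 1)

Computing the first terms: c_1 = -3, c_2 = -11, c_3 = -27. This suggests c_t = -5^t + 2·7^(t - 1).
For the base case t = 1: the formula gives -3 = -3 = c_1.
Inductive step: assume the claim holds for t = m, so c_m = -5^m + 2·7^(m - 1).
Then c_{m+1} = 7·c_m + 2·5^m = 7·(-5^m + 2·7^(m - 1)) + 2·5^m = -5^(m + 1) + 2·7^m = -5^(m+1) + 2·7^((m+1) - 1),
which is the claimed formula at t = m+1.
By induction, the statement is established for all t ≥ 1.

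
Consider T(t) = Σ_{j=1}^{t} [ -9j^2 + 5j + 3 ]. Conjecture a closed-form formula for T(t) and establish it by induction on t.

T(t) = -t(3t^2 + 2t - 4)

We claim T(t) = -t(3t^2 + 2t - 4) for all t ≥ 1.
Base step (t = 1): T(1) = -1, and the closed form gives -1. They agree.
Inductive step: assume the claim holds for t = j, so T(j) = j(-3j^2 - 2j + 4).
Then T(j+1) = T(j) + (5j - 9(j + 1)^2 + 8) = (j(-3j^2 - 2j + 4)) + (5j - 9(j + 1)^2 + 8).
Simplifying, T(j+1) = -(j + 1)(3j^2 + 8j + 1) = -(j+1)(3(j+1)^2 + 2(j+1) - 4),
which is the closed form with t = j+1.
By induction, the statement is established for all t ≥ 1.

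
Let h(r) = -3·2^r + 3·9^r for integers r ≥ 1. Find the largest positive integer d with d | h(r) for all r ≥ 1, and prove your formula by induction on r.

Computing the first values: h(1) = 21 and h(2) = 231; gcd(21, 231) = 21, so d ≤ 21.
We prove 21 | -3·2^r + 3·9^r for all r ≥ 1 by induction on r.
For the base case r = 1: h(1) = 21 = 21·(1), so 21 | h(1).
Inductive step: suppose the statement holds for some i ≥ 1, i.e. 21 | h(i). Then
h(i+1) − 9·h(i) = (-3·2^(i+1) + 3·9^(i+1)) − 9·(-3·2^i + 3·9^i) = (-3)·2^i·(2 − 9) = (21)·2^i. Since 21 | h(i) by the inductive hypothesis, 21 | 9·h(i); and 21 | 21 since 21 = 21·1. Therefore 21 | h(i+1).
By the principle of mathematical induction, the result holds for all r ≥ 1.
Therefore the largest such d is 21.

d = 21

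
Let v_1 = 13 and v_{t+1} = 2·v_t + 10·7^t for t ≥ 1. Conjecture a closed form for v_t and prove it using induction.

v_t = -2^(t - 1) + 2·7^t

Computing the first terms: v_1 = 13, v_2 = 96, v_3 = 682. This suggests v_t = -2^(t - 1) + 2·7^t.
Base step (t = 1): the formula gives 13 = 13 = v_1.
Inductive step: assume the claim holds for t = k, so v_k = -2^(k - 1) + 2·7^k.
Then v_{k+1} = 2·v_k + 10·7^k = 2·(-2^(k - 1) + 2·7^k) + 10·7^k = -2^k + 2·7^(k + 1) = -2^((k+1) - 1) + 2·7^(k+1),
which is the claimed formula at t = k+1.
This completes the induction.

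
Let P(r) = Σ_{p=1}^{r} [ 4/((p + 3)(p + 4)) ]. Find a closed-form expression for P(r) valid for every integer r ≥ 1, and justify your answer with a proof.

We claim P(r) = r/(r + 4) for all r ≥ 1.
For the base case r = 1: P(1) = 1/5, and the closed form gives 1/5. They agree.
Inductive step: assume the claim holds for r = p, so P(p) = p/(p + 4).
Then P(p+1) = P(p) + (4/((p + 4)(p + 5))) = (p/(p + 4)) + (4/((p + 4)(p + 5))).
Simplifying, P(p+1) = (p + 1)/(p + 5) = (p+1)/((p+1) + 4),
which is the closed form with r = p+1.
This completes the induction.

P(r) = r/(r + 4)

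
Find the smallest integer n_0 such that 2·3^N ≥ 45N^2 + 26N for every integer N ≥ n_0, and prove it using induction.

At N = 6: 1458 < 1776, so the inequality fails and n_0 ≥ 7. We prove 2·3^N ≥ 45N^2 + 26N for all N ≥ 7.
For the base case N = 7: 2·3^N = 4374 and 45N^2 + 26N = 2387, so 4374 ≥ 2387.
For the inductive step, assume it holds for an arbitrary r ≥ 7, so 2·3^r ≥ 45r^2 + 26r.
Then 2·3^(r + 1) = 3·(2·3^r) ≥ 3·(45r^2 + 26r).
Also, for r ≥ 7 we have 3·(45r^2 + 26r) ≥ 45(r+1)^2 + 26(r+1), since 3·(45r^2 + 26r) − (45(r+1)^2 + 26(r+1)) = 90r^2 - 38r - 71, which is nonnegative for all r ≥ 7.
Combining, 2·3^(r + 1) ≥ 45(r+1)^2 + 26(r+1).
By induction, the statement is established for all N ≥ 7.
Hence the smallest such n_0 is 7.

n_0 = 7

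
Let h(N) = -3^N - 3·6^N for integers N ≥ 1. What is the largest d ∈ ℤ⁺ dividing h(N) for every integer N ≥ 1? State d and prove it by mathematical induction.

d = 3

Computing the first values: h(1) = -21 and h(2) = -117; gcd(-21, -117) = 3, so d ≤ 3.
We prove 3 | -3^N - 3·6^N for all N ≥ 1 by induction on N.
Base step (N = 1): h(1) = -21 = 3·(-7), so 3 | h(1).
Inductive step: suppose the statement holds for some j ≥ 1, i.e. 3 | h(j). Then
h(j+1) − 6·h(j) = (-3^(j+1) - 3·6^(j+1)) − 6·(-3^j - 3·6^j) = (-1)·3^j·(3 − 6) = (3)·3^j. Since 3 | h(j) by the inductive hypothesis, 3 | 6·h(j); and 3 | 3 since 3 = 3·1. Therefore 3 | h(j+1).
By the principle of mathematical induction, the result holds for all N ≥ 1.
Therefore the largest such d is 3.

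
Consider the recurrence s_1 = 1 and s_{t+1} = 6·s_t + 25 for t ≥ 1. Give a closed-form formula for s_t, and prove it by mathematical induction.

s_t = 6^t - 5

Computing the first terms: s_1 = 1, s_2 = 31, s_3 = 211. This suggests s_t = 6^t - 5.
For the base case t = 1: the formula gives 1 = 1 = s_1.
Inductive step: assume the claim holds for t = k, so s_k = 6^k - 5.
Then s_{k+1} = 6·s_k + 25 = 6·(6^k - 5) + 25 = 6^(k + 1) - 5,
which is the claimed formula at t = k+1.
Hence, by induction on t, the claim holds for every t ≥ 1.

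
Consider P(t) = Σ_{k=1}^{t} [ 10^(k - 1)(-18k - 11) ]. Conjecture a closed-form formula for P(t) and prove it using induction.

We claim P(t) = -10^t(2t + 1) + 1 for all t ≥ 1.
For the base case t = 1: P(1) = -29, and the closed form gives -29. They agree.
Inductive step: assume the claim holds for t = k, so P(k) = -10^k(2k + 1) + 1.
Then P(k+1) = P(k) + (10^k(-18k - 29)) = (-10^k(2k + 1) + 1) + (10^k(-18k - 29)).
Simplifying, P(k+1) = -20·10^k·k - 30·10^k + 1 = -10^(k+1)(2(k+1) + 1) + 1,
which is the closed form with t = k+1.
By the principle of mathematical induction, the result holds for all t ≥ 1.

P(t) = -10^t(2t + 1) + 1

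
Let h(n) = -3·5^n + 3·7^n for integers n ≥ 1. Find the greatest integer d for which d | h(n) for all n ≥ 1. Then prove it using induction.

d = 6

Computing the first values: h(1) = 6 and h(2) = 72; gcd(6, 72) = 6, so d ≤ 6.
We prove 6 | -3·5^n + 3·7^n for all n ≥ 1 by induction on n.
Base step (n = 1): h(1) = 6 = 6·(1), so 6 | h(1).
Inductive step: assume the claim holds for n = j, i.e. 6 | h(j). Then
h(j+1) − 7·h(j) = (-3·5^(j+1) + 3·7^(j+1)) − 7·(-3·5^j + 3·7^j) = (-3)·5^j·(5 − 7) = (6)·5^j. Since 6 | h(j) by the inductive hypothesis, 6 | 7·h(j); and 6 | 6 since 6 = 6·1. Therefore 6 | h(j+1).
By the principle of mathematical induction, the result holds for all n ≥ 1.
Therefore the largest such d is 6.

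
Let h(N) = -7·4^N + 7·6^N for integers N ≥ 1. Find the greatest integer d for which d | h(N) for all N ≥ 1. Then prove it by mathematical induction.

Computing the first values: h(1) = 14 and h(2) = 140; gcd(14, 140) = 14, so d ≤ 14.
We prove 14 | -7·4^N + 7·6^N for all N ≥ 1 by induction on N.
Base case (N = 1): h(1) = 14 = 14·(1), so 14 | h(1).
Inductive step: suppose the statement holds for some r ≥ 1, i.e. 14 | h(r). Then
h(r+1) − 6·h(r) = (-7·4^(r+1) + 7·6^(r+1)) − 6·(-7·4^r + 7·6^r) = (-7)·4^r·(4 − 6) = (14)·4^r. Since 14 | h(r) by the inductive hypothesis, 14 | 6·h(r); and 14 | 14 since 14 = 14·1. Therefore 14 | h(r+1).
This completes the induction.
Therefore the largest such d is 14.

d = 14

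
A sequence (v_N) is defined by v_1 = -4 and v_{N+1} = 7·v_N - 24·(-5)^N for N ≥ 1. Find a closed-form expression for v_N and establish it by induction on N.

v_N = 2(-5)^N + 6·7^(N - 1)

Computing the first terms: v_1 = -4, v_2 = 92, v_3 = 44. This suggests v_N = 2(-5)^N + 6·7^(N - 1).
Base case (N = 1): the formula gives -4 = -4 = v_1.
Suppose the result is true for N = r, so v_r = 2(-5)^r + 6·7^(r - 1).
Then v_{r+1} = 7·v_r - 24·(-5)^r = 7·(2(-5)^r + 6·7^(r - 1)) - 24·(-5)^r = 2(-5)^(r + 1) + 6·7^r = 2(-5)^(r+1) + 6·7^((r+1) - 1),
which is the claimed formula at N = r+1.
Hence, by induction on N, the claim holds for every N ≥ 1.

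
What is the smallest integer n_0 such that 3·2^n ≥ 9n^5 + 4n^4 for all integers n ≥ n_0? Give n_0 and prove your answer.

At n = 24: 50331648 < 72990720, so the inequality fails and n_0 ≥ 25. We prove 3·2^n ≥ 9n^5 + 4n^4 for all n ≥ 25.
Base step (n = 25): 3·2^n = 100663296 and 9n^5 + 4n^4 = 89453125, so 100663296 ≥ 89453125.
Inductive step: assume the claim holds for n = m, so 3·2^m ≥ 9m^5 + 4m^4.
Then 3·2^(m + 1) = 2·(3·2^m) ≥ 2·(9m^5 + 4m^4).
Also, for m ≥ 25 we have 2·(9m^5 + 4m^4) ≥ 9(m+1)^5 + 4(m+1)^4, since 2·(9m^5 + 4m^4) − (9(m+1)^5 + 4(m+1)^4) = 9m^5 - 41m^4 - 106m^3 - 114m^2 - 61m - 13, which is nonnegative for all m ≥ 25.
Combining, 3·2^(m + 1) ≥ 9(m+1)^5 + 4(m+1)^4.
By the principle of mathematical induction, the result holds for all n ≥ 25.
Hence the smallest such n_0 is 25.

n_0 = 25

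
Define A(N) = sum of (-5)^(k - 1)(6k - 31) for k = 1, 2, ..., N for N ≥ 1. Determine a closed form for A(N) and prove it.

A(N) = (-5)^N(-N + 5) - 5

We claim A(N) = (-5)^N(-N + 5) - 5 for all N ≥ 1.
For the base case N = 1: A(1) = -25, and the closed form gives -25. They agree.
Suppose the result is true for N = k, so A(k) = (-5)^k(-k + 5) - 5.
Then A(k+1) = A(k) + ((-5)^k(6k - 25)) = ((-5)^k(-k + 5) - 5) + ((-5)^k(6k - 25)).
Simplifying, A(k+1) = 5(-5)^k·k - 20(-5)^k - 5 = (-5)^(k+1)(-(k+1) + 5) - 5,
which is the closed form with N = k+1.
This completes the induction.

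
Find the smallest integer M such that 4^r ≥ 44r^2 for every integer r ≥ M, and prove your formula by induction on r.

At r = 5: 1024 < 1100, so the inequality fails and M ≥ 6. We prove 4^r ≥ 44r^2 for all r ≥ 6.
For the base case r = 6: 4^r = 4096 and 44r^2 = 1584, so 4096 ≥ 1584.
For the inductive step, assume it holds for an arbitrary m ≥ 6, so 4^m ≥ 44m^2.
Then 4^(m + 1) = 4·(4^m) ≥ 4·(44m^2).
Also, for m ≥ 6 we have 4·(44m^2) ≥ 44(m+1)^2, since 4 ≥ (1 + 1/m)^2 for all m ≥ 6.
Combining, 4^(m + 1) ≥ 44(m+1)^2.
By induction, the statement is established for all r ≥ 6.
Hence the smallest such M is 6.

M = 6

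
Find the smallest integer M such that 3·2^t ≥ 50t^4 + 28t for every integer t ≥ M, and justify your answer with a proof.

M = 22

At t = 21: 6291456 < 9724638, so the inequality fails and M ≥ 22. We prove 3·2^t ≥ 50t^4 + 28t for all t ≥ 22.
Base step (t = 22): 3·2^t = 12582912 and 50t^4 + 28t = 11713416, so 12582912 ≥ 11713416.
Inductive step: assume the claim holds for t = p, so 3·2^p ≥ 50p^4 + 28p.
Then 3·2^(p + 1) = 2·(3·2^p) ≥ 2·(50p^4 + 28p).
Also, for p ≥ 22 we have 2·(50p^4 + 28p) ≥ 50(p+1)^4 + 28(p+1), since 2·(50p^4 + 28p) − (50(p+1)^4 + 28(p+1)) = 50p^4 - 200p^3 - 300p^2 - 172p - 78, which is nonnegative for all p ≥ 22.
Combining, 3·2^(p + 1) ≥ 50(p+1)^4 + 28(p+1).
This completes the induction.
Hence the smallest such M is 22.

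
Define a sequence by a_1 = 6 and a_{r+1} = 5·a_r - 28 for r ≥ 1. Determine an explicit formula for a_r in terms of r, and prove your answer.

a_r = -5^(r - 1) + 7

Computing the first terms: a_1 = 6, a_2 = 2, a_3 = -18. This suggests a_r = -5^(r - 1) + 7.
For the base case r = 1: the formula gives 6 = 6 = a_1.
Suppose the result is true for r = j, so a_j = -5^(j - 1) + 7.
Then a_{j+1} = 5·a_j - 28 = 5·(-5^(j - 1) + 7) - 28 = -5^j + 7 = -5^((j+1) - 1) + 7,
which is the claimed formula at r = j+1.
This completes the induction.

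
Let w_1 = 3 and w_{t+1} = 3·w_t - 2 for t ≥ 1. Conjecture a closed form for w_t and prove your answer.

Computing the first terms: w_1 = 3, w_2 = 7, w_3 = 19. This suggests w_t = 2·3^(t - 1) + 1.
When t = 1: the formula gives 3 = 3 = w_1.
For the inductive step, assume it holds for an arbitrary j ≥ 1, so w_j = 2·3^(j - 1) + 1.
Then w_{j+1} = 3·w_j - 2 = 3·(2·3^(j - 1) + 1) - 2 = 2·3^j + 1 = 2·3^((j+1) - 1) + 1,
which is the claimed formula at t = j+1.
Hence, by induction on t, the claim holds for every t ≥ 1.

w_t = 2·3^(t - 1) + 1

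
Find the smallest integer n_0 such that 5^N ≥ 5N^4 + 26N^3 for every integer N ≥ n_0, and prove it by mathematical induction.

At N = 5: 3125 < 6375, so the inequality fails and n_0 ≥ 6. We prove 5^N ≥ 5N^4 + 26N^3 for all N ≥ 6.
When N = 6: 5^N = 15625 and 5N^4 + 26N^3 = 12096, so 15625 ≥ 12096.
Suppose the result is true for N = m, so 5^m ≥ 5m^4 + 26m^3.
Then 5^(m + 1) = 5·(5^m) ≥ 5·(5m^4 + 26m^3).
Also, for m ≥ 6 we have 5·(5m^4 + 26m^3) ≥ 5(m+1)^4 + 26(m+1)^3, since 5·(5m^4 + 26m^3) − (5(m+1)^4 + 26(m+1)^3) = 20m^4 + 84m^3 - 108m^2 - 98m - 31, which is nonnegative for all m ≥ 6.
Combining, 5^(m + 1) ≥ 5(m+1)^4 + 26(m+1)^3.
By the principle of mathematical induction, the result holds for all N ≥ 6.
Hence the smallest such n_0 is 6.

n_0 = 6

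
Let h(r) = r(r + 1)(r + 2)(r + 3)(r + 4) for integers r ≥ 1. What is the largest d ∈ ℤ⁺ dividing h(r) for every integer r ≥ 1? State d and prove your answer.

d = 120

Computing the first values: h(1) = 120 and h(2) = 720; gcd(120, 720) = 120, so d ≤ 120.
We prove 120 | r(r + 1)(r + 2)(r + 3)(r + 4) for all r ≥ 1 by induction on r.
Base step (r = 1): h(1) = 120 = 120·(1), so 120 | h(1).
Inductive step: suppose the statement holds for some i ≥ 1, i.e. 120 | h(i). Then
h(i+1) − h(i) = (i+1)·(i+2)·(i+3)·(i+4)·(i+5) − i·(i+1)·(i+2)·(i+3)·(i+4) = (i+1)·(i+2)·(i+3)·(i+4)·[(i+5) − i] = 5·(i+1)·(i+2)·(i+3)·(i+4). The product of 4 consecutive integers is divisible by (4)! = 24, so h(i+1) − h(i) is divisible by 5·24 = 120. By the inductive hypothesis 120 | h(i), hence 120 | h(i+1).
By the principle of mathematical induction, the result holds for all r ≥ 1.
Therefore the largest such d is 120.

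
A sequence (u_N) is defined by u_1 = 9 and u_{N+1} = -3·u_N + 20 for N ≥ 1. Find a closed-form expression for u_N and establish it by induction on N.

u_N = 4(-3)^(N - 1) + 5

Computing the first terms: u_1 = 9, u_2 = -7, u_3 = 41. This suggests u_N = 4(-3)^(N - 1) + 5.
Base step (N = 1): the formula gives 9 = 9 = u_1.
Inductive step: suppose the statement holds for some k ≥ 1, so u_k = 4(-3)^(k - 1) + 5.
Then u_{k+1} = -3·u_k + 20 = -3·(4(-3)^(k - 1) + 5) + 20 = 4(-3)^k + 5 = 4(-3)^((k+1) - 1) + 5,
which is the claimed formula at N = k+1.
By the principle of mathematical induction, the result holds for all N ≥ 1.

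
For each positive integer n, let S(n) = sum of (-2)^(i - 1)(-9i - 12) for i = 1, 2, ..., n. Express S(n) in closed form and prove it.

We claim S(n) = (-2)^n(3n + 5) - 5 for all n ≥ 1.
For the base case n = 1: S(1) = -21, and the closed form gives -21. They agree.
Inductive step: assume the claim holds for n = i, so S(i) = (-2)^i(3i + 5) - 5.
Then S(i+1) = S(i) + ((-2)^i(-9i - 21)) = ((-2)^i(3i + 5) - 5) + ((-2)^i(-9i - 21)).
Simplifying, S(i+1) = -6(-2)^i·i - 16(-2)^i - 5 = (-2)^(i+1)(3(i+1) + 5) - 5,
which is the closed form with n = i+1.
By the principle of mathematical induction, the result holds for all n ≥ 1.

S(n) = (-2)^n(3n + 5) - 5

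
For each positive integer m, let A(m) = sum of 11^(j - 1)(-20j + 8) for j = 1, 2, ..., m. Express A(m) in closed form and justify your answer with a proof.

We claim A(m) = 11^m(-2m + 1) - 1 for all m ≥ 1.
Base case (m = 1): A(1) = -12, and the closed form gives -12. They agree.
Suppose the result is true for m = j, so A(j) = 11^j(-2j + 1) - 1.
Then A(j+1) = A(j) + (11^j(-20j - 12)) = (11^j(-2j + 1) - 1) + (11^j(-20j - 12)).
Simplifying, A(j+1) = -22·11^j·j - 11·11^j - 1 = 11^(j+1)(-2(j+1) + 1) - 1,
which is the closed form with m = j+1.
By induction, the statement is established for all m ≥ 1.

A(m) = 11^m(-2m + 1) - 1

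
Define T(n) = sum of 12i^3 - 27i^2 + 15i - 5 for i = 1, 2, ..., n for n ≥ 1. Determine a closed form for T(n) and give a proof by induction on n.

We claim T(n) = n(3n^3 - 3n^2 - 3n - 2) for all n ≥ 1.
When n = 1: T(1) = -5, and the closed form gives -5. They agree.
For the inductive step, assume it holds for an arbitrary i ≥ 1, so T(i) = i(3i^3 - 3i^2 - 3i - 2).
Then T(i+1) = T(i) + (12i^3 + 9i^2 - 3i - 5) = (i(3i^3 - 3i^2 - 3i - 2)) + (12i^3 + 9i^2 - 3i - 5).
Simplifying, T(i+1) = (i + 1)(3i^3 + 6i^2 - 5) = (i+1)(3(i+1)^3 - 3(i+1)^2 - 3(i+1) - 2),
which is the closed form with n = i+1.
By induction, the statement is established for all n ≥ 1.

T(n) = n(3n^3 - 3n^2 - 3n - 2)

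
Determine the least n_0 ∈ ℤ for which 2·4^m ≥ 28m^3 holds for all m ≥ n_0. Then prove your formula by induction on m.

At m = 5: 2048 < 3500, so the inequality fails and n_0 ≥ 6. We prove 2·4^m ≥ 28m^3 for all m ≥ 6.
Base case (m = 6): 2·4^m = 8192 and 28m^3 = 6048, so 8192 ≥ 6048.
Inductive step: suppose the statement holds for some r ≥ 6, so 2·4^r ≥ 28r^3.
Then 2·4^(r + 1) = 4·(2·4^r) ≥ 4·(28r^3).
Also, for r ≥ 6 we have 4·(28r^3) ≥ 28(r+1)^3, since 4 ≥ (1 + 1/r)^3 for all r ≥ 6.
Combining, 2·4^(r + 1) ≥ 28(r+1)^3.
By the principle of mathematical induction, the result holds for all m ≥ 6.
Hence the smallest such n_0 is 6.

n_0 = 6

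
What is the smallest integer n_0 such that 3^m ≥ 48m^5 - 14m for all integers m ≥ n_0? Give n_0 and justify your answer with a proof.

n_0 = 17

At m = 16: 43046721 < 50331424, so the inequality fails and n_0 ≥ 17. We prove 3^m ≥ 48m^5 - 14m for all m ≥ 17.
When m = 17: 3^m = 129140163 and 48m^5 - 14m = 68152898, so 129140163 ≥ 68152898.
For the inductive step, assume it holds for an arbitrary i ≥ 17, so 3^i ≥ 48i^5 - 14i.
Then 3^(i + 1) = 3·(3^i) ≥ 3·(48i^5 - 14i).
Also, for i ≥ 17 we have 3·(48i^5 - 14i) ≥ 48(i+1)^5 - 14(i+1), since 3·(48i^5 - 14i) − (48(i+1)^5 - 14(i+1)) = 96i^5 - 240i^4 - 480i^3 - 480i^2 - 268i - 34, which is nonnegative for all i ≥ 17.
Combining, 3^(i + 1) ≥ 48(i+1)^5 - 14(i+1).
This completes the induction.
Hence the smallest such n_0 is 17.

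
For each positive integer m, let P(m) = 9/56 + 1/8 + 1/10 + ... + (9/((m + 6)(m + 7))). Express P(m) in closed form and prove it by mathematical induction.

P(m) = 9m/(7(m + 7))

We claim P(m) = 9m/(7(m + 7)) for all m ≥ 1.
Base step (m = 1): P(1) = 9/56, and the closed form gives 9/56. They agree.
Inductive step: assume the claim holds for m = j, so P(j) = 9j/(7(j + 7)).
Then P(j+1) = P(j) + (9/((j + 7)(j + 8))) = (9j/(7(j + 7))) + (9/((j + 7)(j + 8))).
Simplifying, P(j+1) = 9(j + 1)/(7(j + 8)) = 9(j+1)/(7((j+1) + 7)),
which is the closed form with m = j+1.
Hence, by induction on m, the claim holds for every m ≥ 1.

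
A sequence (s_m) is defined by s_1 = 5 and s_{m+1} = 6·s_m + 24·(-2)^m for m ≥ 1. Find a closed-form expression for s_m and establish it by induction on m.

s_m = -3(-2)^m - 6^(m - 1)

Computing the first terms: s_1 = 5, s_2 = -18, s_3 = -12. This suggests s_m = -3(-2)^m - 6^(m - 1).
For the base case m = 1: the formula gives 5 = 5 = s_1.
Inductive step: assume the claim holds for m = j, so s_j = -3(-2)^j - 6^(j - 1).
Then s_{j+1} = 6·s_j + 24·(-2)^j = 6·(-3(-2)^j - 6^(j - 1)) + 24·(-2)^j = -3(-2)^(j + 1) - 6^j = -3(-2)^(j+1) - 6^((j+1) - 1),
which is the claimed formula at m = j+1.
By the principle of mathematical induction, the result holds for all m ≥ 1.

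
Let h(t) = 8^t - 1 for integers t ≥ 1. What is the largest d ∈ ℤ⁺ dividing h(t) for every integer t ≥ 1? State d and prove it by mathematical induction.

d = 7

Computing the first values: h(1) = 7 and h(2) = 63; gcd(7, 63) = 7, so d ≤ 7.
We prove 7 | 8^t - 1 for all t ≥ 1 by induction on t.
Base case (t = 1): h(1) = 7 = 7·(1), so 7 | h(1).
Suppose the result is true for t = j, i.e. 7 | h(j). Then
8^{j+1} − 1^{j+1} = 8·8^j − 1·1^j = 8·(8^j − 1^j) + (7)·1^j. The first term is divisible by 7 by the inductive hypothesis, and the second term (7)·1^j is divisible by 7 since 7 | 7. Hence 7 | h(j+1).
By the principle of mathematical induction, the result holds for all t ≥ 1.
Therefore the largest such d is 7.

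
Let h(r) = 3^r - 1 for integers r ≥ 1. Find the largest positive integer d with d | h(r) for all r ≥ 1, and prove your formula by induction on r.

Computing the first values: h(1) = 2 and h(2) = 8; gcd(2, 8) = 2, so d ≤ 2.
We prove 2 | 3^r - 1 for all r ≥ 1 by induction on r.
For the base case r = 1: h(1) = 2 = 2·(1), so 2 | h(1).
Inductive step: suppose the statement holds for some k ≥ 1, i.e. 2 | h(k). Then
3^{k+1} − 1^{k+1} = 3·3^k − 1·1^k = 3·(3^k − 1^k) + (2)·1^k. The first term is divisible by 2 by the inductive hypothesis, and the second term (2)·1^k is divisible by 2 since 2 | 2. Hence 2 | h(k+1).
By induction, the statement is established for all r ≥ 1.
Therefore the largest such d is 2.

d = 2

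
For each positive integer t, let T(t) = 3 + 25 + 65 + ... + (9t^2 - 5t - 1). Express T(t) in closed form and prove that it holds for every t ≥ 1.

We claim T(t) = t(3t^2 + 2t - 2) for all t ≥ 1.
When t = 1: T(1) = 3, and the closed form gives 3. They agree.
Suppose the result is true for t = k, so T(k) = k(3k^2 + 2k - 2).
Then T(k+1) = T(k) + (9k^2 + 13k + 3) = (k(3k^2 + 2k - 2)) + (9k^2 + 13k + 3).
Simplifying, T(k+1) = (k + 1)(3k^2 + 8k + 3) = (k+1)(3(k+1)^2 + 2(k+1) - 2),
which is the closed form with t = k+1.
This completes the induction.

T(t) = t(3t^2 + 2t - 2)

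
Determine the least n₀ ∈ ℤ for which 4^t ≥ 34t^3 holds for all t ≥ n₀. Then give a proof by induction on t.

At t = 6: 4096 < 7344, so the inequality fails and n₀ ≥ 7. We prove 4^t ≥ 34t^3 for all t ≥ 7.
When t = 7: 4^t = 16384 and 34t^3 = 11662, so 16384 ≥ 11662.
Inductive step: suppose the statement holds for some j ≥ 7, so 4^j ≥ 34j^3.
Then 4^(j + 1) = 4·(4^j) ≥ 4·(34j^3).
Also, for j ≥ 7 we have 4·(34j^3) ≥ 34(j+1)^3, since 4 ≥ (1 + 1/j)^3 for all j ≥ 7.
Combining, 4^(j + 1) ≥ 34(j+1)^3.
By the principle of mathematical induction, the result holds for all t ≥ 7.
Hence the smallest such n₀ is 7.

n₀ = 7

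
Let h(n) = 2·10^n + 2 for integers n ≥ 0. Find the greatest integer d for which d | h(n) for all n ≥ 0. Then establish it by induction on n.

Computing the first values: h(0) = 4 and h(1) = 22; gcd(4, 22) = 2, so d ≤ 2.
We prove 2 | 2·10^n + 2 for all n ≥ 0 by induction on n.
Base step (n = 0): h(0) = 4 = 2·(2), so 2 | h(0).
For the inductive step, assume it holds for an arbitrary m ≥ 0, i.e. 2 | h(m). Then
h(m+1) = 2·10^(m+1) + 2 = 10·(2·10^m + 2) - 18 = 10·h(m) - 18. The first term is divisible by 2 by the inductive hypothesis, and -18 is divisible by 2. Hence 2 | h(m+1).
Hence, by induction on n, the claim holds for every n ≥ 0.
Therefore the largest such d is 2.

d = 2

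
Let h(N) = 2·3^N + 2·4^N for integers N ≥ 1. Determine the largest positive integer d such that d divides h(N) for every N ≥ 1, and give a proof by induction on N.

d = 2

Computing the first values: h(1) = 14 and h(2) = 50; gcd(14, 50) = 2, so d ≤ 2.
We prove 2 | 2·3^N + 2·4^N for all N ≥ 1 by induction on N.
Base step (N = 1): h(1) = 14 = 2·(7), so 2 | h(1).
Inductive step: suppose the statement holds for some i ≥ 1, i.e. 2 | h(i). Then
h(i+1) − 4·h(i) = (2·3^(i+1) + 2·4^(i+1)) − 4·(2·3^i + 2·4^i) = (2)·3^i·(3 − 4) = (-2)·3^i. Since 2 | h(i) by the inductive hypothesis, 2 | 4·h(i); and 2 | -2 since -2 = 2·-1. Therefore 2 | h(i+1).
Hence, by induction on N, the claim holds for every N ≥ 1.
Therefore the largest such d is 2.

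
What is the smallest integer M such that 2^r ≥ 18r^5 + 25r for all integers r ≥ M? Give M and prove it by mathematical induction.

M = 29

At r = 28: 268435456 < 309787324, so the inequality fails and M ≥ 29. We prove 2^r ≥ 18r^5 + 25r for all r ≥ 29.
Base case (r = 29): 2^r = 536870912 and 18r^5 + 25r = 369201407, so 536870912 ≥ 369201407.
Inductive step: suppose the statement holds for some k ≥ 29, so 2^k ≥ 18k^5 + 25k.
Then 2^(k + 1) = 2·(2^k) ≥ 2·(18k^5 + 25k).
Also, for k ≥ 29 we have 2·(18k^5 + 25k) ≥ 18(k+1)^5 + 25(k+1), since 2·(18k^5 + 25k) − (18(k+1)^5 + 25(k+1)) = 18k^5 - 90k^4 - 180k^3 - 180k^2 - 65k - 43, which is nonnegative for all k ≥ 29.
Combining, 2^(k + 1) ≥ 18(k+1)^5 + 25(k+1).
This completes the induction.
Hence the smallest such M is 29.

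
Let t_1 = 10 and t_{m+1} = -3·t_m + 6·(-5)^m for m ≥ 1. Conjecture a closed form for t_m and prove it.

t_m = -5(-3)^(m - 1) - 3(-5)^m

Computing the first terms: t_1 = 10, t_2 = -60, t_3 = 330. This suggests t_m = -5(-3)^(m - 1) - 3(-5)^m.
For the base case m = 1: the formula gives 10 = 10 = t_1.
Inductive step: suppose the statement holds for some i ≥ 1, so t_i = -5(-3)^(i - 1) - 3(-5)^i.
Then t_{i+1} = -3·t_i + 6·(-5)^i = -3·(-5(-3)^(i - 1) - 3(-5)^i) + 6·(-5)^i = -5(-3)^i - 3(-5)^(i + 1) = -5(-3)^((i+1) - 1) - 3(-5)^(i+1),
which is the claimed formula at m = i+1.
By induction, the statement is established for all m ≥ 1.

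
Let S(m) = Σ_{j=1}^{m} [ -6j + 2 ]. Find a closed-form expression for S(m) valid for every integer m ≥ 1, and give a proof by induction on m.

S(m) = -m(3m + 1)

We claim S(m) = -m(3m + 1) for all m ≥ 1.
Base step (m = 1): S(1) = -4, and the closed form gives -4. They agree.
Inductive step: assume the claim holds for m = j, so S(j) = j(-3j - 1).
Then S(j+1) = S(j) + (-6j - 4) = (j(-3j - 1)) + (-6j - 4).
Simplifying, S(j+1) = -(j + 1)(3j + 4) = -(j+1)(3(j+1) + 1),
which is the closed form with m = j+1.
Hence, by induction on m, the claim holds for every m ≥ 1.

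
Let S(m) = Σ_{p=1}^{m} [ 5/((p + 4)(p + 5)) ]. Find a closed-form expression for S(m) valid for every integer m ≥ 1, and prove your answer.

We claim S(m) = m/(m + 5) for all m ≥ 1.
For the base case m = 1: S(1) = 1/6, and the closed form gives 1/6. They agree.
For the inductive step, assume it holds for an arbitrary p ≥ 1, so S(p) = p/(p + 5).
Then S(p+1) = S(p) + (5/((p + 5)(p + 6))) = (p/(p + 5)) + (5/((p + 5)(p + 6))).
Simplifying, S(p+1) = (p + 1)/(p + 6) = (p+1)/((p+1) + 5),
which is the closed form with m = p+1.
By the principle of mathematical induction, the result holds for all m ≥ 1.

S(m) = m/(m + 5)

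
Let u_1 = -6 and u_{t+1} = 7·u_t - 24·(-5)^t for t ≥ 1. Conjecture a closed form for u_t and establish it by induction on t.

u_t = 2(-5)^t + 4·7^(t - 1)

Computing the first terms: u_1 = -6, u_2 = 78, u_3 = -54. This suggests u_t = 2(-5)^t + 4·7^(t - 1).
For the base case t = 1: the formula gives -6 = -6 = u_1.
For the inductive step, assume it holds for an arbitrary i ≥ 1, so u_i = 2(-5)^i + 4·7^(i - 1).
Then u_{i+1} = 7·u_i - 24·(-5)^i = 7·(2(-5)^i + 4·7^(i - 1)) - 24·(-5)^i = 2(-5)^(i + 1) + 4·7^i = 2(-5)^(i+1) + 4·7^((i+1) - 1),
which is the claimed formula at t = i+1.
By induction, the statement is established for all t ≥ 1.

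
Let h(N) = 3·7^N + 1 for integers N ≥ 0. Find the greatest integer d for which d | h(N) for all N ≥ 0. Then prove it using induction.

d = 2

Computing the first values: h(0) = 4 and h(1) = 22; gcd(4, 22) = 2, so d ≤ 2.
We prove 2 | 3·7^N + 1 for all N ≥ 0 by induction on N.
When N = 0: h(0) = 4 = 2·(2), so 2 | h(0).
Inductive step: suppose the statement holds for some r ≥ 0, i.e. 2 | h(r). Then
h(r+1) = 3·7^(r+1) + 1 = 7·(3·7^r + 1) - 6 = 7·h(r) - 6. The first term is divisible by 2 by the inductive hypothesis, and -6 is divisible by 2. Hence 2 | h(r+1).
By the principle of mathematical induction, the result holds for all N ≥ 0.
Therefore the largest such d is 2.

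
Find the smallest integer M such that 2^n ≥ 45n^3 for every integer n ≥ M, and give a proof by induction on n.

M = 19

At n = 18: 262144 < 262440, so the inequality fails and M ≥ 19. We prove 2^n ≥ 45n^3 for all n ≥ 19.
Base case (n = 19): 2^n = 524288 and 45n^3 = 308655, so 524288 ≥ 308655.
Suppose the result is true for n = k, so 2^k ≥ 45k^3.
Then 2^(k + 1) = 2·(2^k) ≥ 2·(45k^3).
Also, for k ≥ 19 we have 2·(45k^3) ≥ 45(k+1)^3, since 2 ≥ (1 + 1/k)^3 for all k ≥ 19.
Combining, 2^(k + 1) ≥ 45(k+1)^3.
Hence, by induction on n, the claim holds for every n ≥ 19.
Hence the smallest such M is 19.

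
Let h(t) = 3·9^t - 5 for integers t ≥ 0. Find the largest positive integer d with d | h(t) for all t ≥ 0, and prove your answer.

Computing the first values: h(0) = -2 and h(1) = 22; gcd(-2, 22) = 2, so d ≤ 2.
We prove 2 | 3·9^t - 5 for all t ≥ 0 by induction on t.
Base case (t = 0): h(0) = -2 = 2·(-1), so 2 | h(0).
Suppose the result is true for t = r, i.e. 2 | h(r). Then
h(r+1) = 3·9^(r+1) - 5 = 9·(3·9^r - 5) + 40 = 9·h(r) + 40. The first term is divisible by 2 by the inductive hypothesis, and 40 is divisible by 2. Hence 2 | h(r+1).
By induction, the statement is established for all t ≥ 0.
Therefore the largest such d is 2.

d = 2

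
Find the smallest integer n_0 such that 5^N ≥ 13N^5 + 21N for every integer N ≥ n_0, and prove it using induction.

n_0 = 9

At N = 8: 390625 < 426152, so the inequality fails and n_0 ≥ 9. We prove 5^N ≥ 13N^5 + 21N for all N ≥ 9.
For the base case N = 9: 5^N = 1953125 and 13N^5 + 21N = 767826, so 1953125 ≥ 767826.
Inductive step: suppose the statement holds for some r ≥ 9, so 5^r ≥ 13r^5 + 21r.
Then 5^(r + 1) = 5·(5^r) ≥ 5·(13r^5 + 21r).
Also, for r ≥ 9 we have 5·(13r^5 + 21r) ≥ 13(r+1)^5 + 21(r+1), since 5·(13r^5 + 21r) − (13(r+1)^5 + 21(r+1)) = 52r^5 - 65r^4 - 130r^3 - 130r^2 + 19r - 34, which is nonnegative for all r ≥ 9.
Combining, 5^(r + 1) ≥ 13(r+1)^5 + 21(r+1).
This completes the induction.
Hence the smallest such n_0 is 9.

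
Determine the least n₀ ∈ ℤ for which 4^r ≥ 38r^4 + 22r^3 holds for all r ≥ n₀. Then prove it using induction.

n₀ = 10

At r = 9: 262144 < 265356, so the inequality fails and n₀ ≥ 10. We prove 4^r ≥ 38r^4 + 22r^3 for all r ≥ 10.
When r = 10: 4^r = 1048576 and 38r^4 + 22r^3 = 402000, so 1048576 ≥ 402000.
For the inductive step, assume it holds for an arbitrary p ≥ 10, so 4^p ≥ 38p^4 + 22p^3.
Then 4^(p + 1) = 4·(4^p) ≥ 4·(38p^4 + 22p^3).
Also, for p ≥ 10 we have 4·(38p^4 + 22p^3) ≥ 38(p+1)^4 + 22(p+1)^3, since 4·(38p^4 + 22p^3) − (38(p+1)^4 + 22(p+1)^3) = 114p^4 - 86p^3 - 294p^2 - 218p - 60, which is nonnegative for all p ≥ 10.
Combining, 4^(p + 1) ≥ 38(p+1)^4 + 22(p+1)^3.
By the principle of mathematical induction, the result holds for all r ≥ 10.
Hence the smallest such n₀ is 10.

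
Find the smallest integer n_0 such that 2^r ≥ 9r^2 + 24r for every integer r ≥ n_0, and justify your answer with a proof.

At r = 10: 1024 < 1140, so the inequality fails and n_0 ≥ 11. We prove 2^r ≥ 9r^2 + 24r for all r ≥ 11.
Base case (r = 11): 2^r = 2048 and 9r^2 + 24r = 1353, so 2048 ≥ 1353.
Suppose the result is true for r = j, so 2^j ≥ 9j^2 + 24j.
Then 2^(j + 1) = 2·(2^j) ≥ 2·(9j^2 + 24j).
Also, for j ≥ 11 we have 2·(9j^2 + 24j) ≥ 9(j+1)^2 + 24(j+1), since 2·(9j^2 + 24j) − (9(j+1)^2 + 24(j+1)) = 9j^2 + 6j - 33, which is nonnegative for all j ≥ 11.
Combining, 2^(j + 1) ≥ 9(j+1)^2 + 24(j+1).
By the principle of mathematical induction, the result holds for all r ≥ 11.
Hence the smallest such n_0 is 11.

n_0 = 11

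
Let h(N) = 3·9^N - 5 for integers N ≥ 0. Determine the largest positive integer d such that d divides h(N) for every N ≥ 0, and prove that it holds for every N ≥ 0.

d = 2

Computing the first values: h(0) = -2 and h(1) = 22; gcd(-2, 22) = 2, so d ≤ 2.
We prove 2 | 3·9^N - 5 for all N ≥ 0 by induction on N.
Base case (N = 0): h(0) = -2 = 2·(-1), so 2 | h(0).
For the inductive step, assume it holds for an arbitrary p ≥ 0, i.e. 2 | h(p). Then
h(p+1) = 3·9^(p+1) - 5 = 9·(3·9^p - 5) + 40 = 9·h(p) + 40. The first term is divisible by 2 by the inductive hypothesis, and 40 is divisible by 2. Hence 2 | h(p+1).
By induction, the statement is established for all N ≥ 0.
Therefore the largest such d is 2.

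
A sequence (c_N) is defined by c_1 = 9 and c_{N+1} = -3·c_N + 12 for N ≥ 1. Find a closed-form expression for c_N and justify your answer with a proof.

Computing the first terms: c_1 = 9, c_2 = -15, c_3 = 57. This suggests c_N = -2(-3)^N + 3.
When N = 1: the formula gives 9 = 9 = c_1.
Inductive step: assume the claim holds for N = p, so c_p = -2(-3)^p + 3.
Then c_{p+1} = -3·c_p + 12 = -3·(-2(-3)^p + 3) + 12 = -2(-3)^(p + 1) + 3,
which is the claimed formula at N = p+1.
Hence, by induction on N, the claim holds for every N ≥ 1.

c_N = -2(-3)^N + 3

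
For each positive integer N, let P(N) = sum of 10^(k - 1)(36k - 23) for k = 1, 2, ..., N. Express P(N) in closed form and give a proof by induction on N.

We claim P(N) = 10^N(4N - 3) + 3 for all N ≥ 1.
For the base case N = 1: P(1) = 13, and the closed form gives 13. They agree.
Suppose the result is true for N = k, so P(k) = 10^k(4k - 3) + 3.
Then P(k+1) = P(k) + (10^k(36k + 13)) = (10^k(4k - 3) + 3) + (10^k(36k + 13)).
Simplifying, P(k+1) = 40·10^k·k + 10·10^k + 3 = 10^(k+1)(4(k+1) - 3) + 3,
which is the closed form with N = k+1.
This completes the induction.

P(N) = 10^N(4N - 3) + 3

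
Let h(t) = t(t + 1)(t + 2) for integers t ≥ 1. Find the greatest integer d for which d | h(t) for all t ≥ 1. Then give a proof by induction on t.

d = 6

Computing the first values: h(1) = 6 and h(2) = 24; gcd(6, 24) = 6, so d ≤ 6.
We prove 6 | t(t + 1)(t + 2) for all t ≥ 1 by induction on t.
Base case (t = 1): h(1) = 6 = 6·(1), so 6 | h(1).
For the inductive step, assume it holds for an arbitrary k ≥ 1, i.e. 6 | h(k). Then
h(k+1) − h(k) = (k+1)·(k+2)·(k+3) − k·(k+1)·(k+2) = (k+1)·(k+2)·[(k+3) − k] = 3·(k+1)·(k+2). The product of 2 consecutive integers is divisible by (2)! = 2, so h(k+1) − h(k) is divisible by 3·2 = 6. By the inductive hypothesis 6 | h(k), hence 6 | h(k+1).
By the principle of mathematical induction, the result holds for all t ≥ 1.
Therefore the largest such d is 6.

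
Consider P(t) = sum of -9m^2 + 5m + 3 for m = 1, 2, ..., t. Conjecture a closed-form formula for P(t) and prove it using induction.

We claim P(t) = -t(3t^2 + 2t - 4) for all t ≥ 1.
For the base case t = 1: P(1) = -1, and the closed form gives -1. They agree.
For the inductive step, assume it holds for an arbitrary m ≥ 1, so P(m) = m(-3m^2 - 2m + 4).
Then P(m+1) = P(m) + (5m - 9(m + 1)^2 + 8) = (m(-3m^2 - 2m + 4)) + (5m - 9(m + 1)^2 + 8).
Simplifying, P(m+1) = -(m + 1)(3m^2 + 8m + 1) = -(m+1)(3(m+1)^2 + 2(m+1) - 4),
which is the closed form with t = m+1.
Hence, by induction on t, the claim holds for every t ≥ 1.

P(t) = -t(3t^2 + 2t - 4)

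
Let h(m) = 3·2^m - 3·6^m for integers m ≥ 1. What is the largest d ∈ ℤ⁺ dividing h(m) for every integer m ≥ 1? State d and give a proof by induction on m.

d = 12

Computing the first values: h(1) = -12 and h(2) = -96; gcd(-12, -96) = 12, so d ≤ 12.
We prove 12 | 3·2^m - 3·6^m for all m ≥ 1 by induction on m.
Base case (m = 1): h(1) = -12 = 12·(-1), so 12 | h(1).
Suppose the result is true for m = p, i.e. 12 | h(p). Then
h(p+1) − 6·h(p) = (3·2^(p+1) - 3·6^(p+1)) − 6·(3·2^p - 3·6^p) = (3)·2^p·(2 − 6) = (-12)·2^p. Since 12 | h(p) by the inductive hypothesis, 12 | 6·h(p); and 12 | -12 since -12 = 12·-1. Therefore 12 | h(p+1).
By the principle of mathematical induction, the result holds for all m ≥ 1.
Therefore the largest such d is 12.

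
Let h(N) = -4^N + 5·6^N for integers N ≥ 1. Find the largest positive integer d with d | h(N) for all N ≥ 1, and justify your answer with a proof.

Computing the first values: h(1) = 26 and h(2) = 164; gcd(26, 164) = 2, so d ≤ 2.
We prove 2 | -4^N + 5·6^N for all N ≥ 1 by induction on N.
Base step (N = 1): h(1) = 26 = 2·(13), so 2 | h(1).
For the inductive step, assume it holds for an arbitrary p ≥ 1, i.e. 2 | h(p). Then
h(p+1) − 6·h(p) = (-4^(p+1) + 5·6^(p+1)) − 6·(-4^p + 5·6^p) = (-1)·4^p·(4 − 6) = (2)·4^p. Since 2 | h(p) by the inductive hypothesis, 2 | 6·h(p); and 2 | 2 since 2 = 2·1. Therefore 2 | h(p+1).
This completes the induction.
Therefore the largest such d is 2.

d = 2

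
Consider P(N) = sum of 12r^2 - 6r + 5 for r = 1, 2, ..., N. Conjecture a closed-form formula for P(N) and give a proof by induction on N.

We claim P(N) = N(4N^2 + 3N + 4) for all N ≥ 1.
Base case (N = 1): P(1) = 11, and the closed form gives 11. They agree.
Inductive step: assume the claim holds for N = r, so P(r) = r(4r^2 + 3r + 4).
Then P(r+1) = P(r) + (12r^2 + 18r + 11) = (r(4r^2 + 3r + 4)) + (12r^2 + 18r + 11).
Simplifying, P(r+1) = (r + 1)(4r^2 + 11r + 11) = (r+1)(4(r+1)^2 + 3(r+1) + 4),
which is the closed form with N = r+1.
Hence, by induction on N, the claim holds for every N ≥ 1.

P(N) = N(4N^2 + 3N + 4)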